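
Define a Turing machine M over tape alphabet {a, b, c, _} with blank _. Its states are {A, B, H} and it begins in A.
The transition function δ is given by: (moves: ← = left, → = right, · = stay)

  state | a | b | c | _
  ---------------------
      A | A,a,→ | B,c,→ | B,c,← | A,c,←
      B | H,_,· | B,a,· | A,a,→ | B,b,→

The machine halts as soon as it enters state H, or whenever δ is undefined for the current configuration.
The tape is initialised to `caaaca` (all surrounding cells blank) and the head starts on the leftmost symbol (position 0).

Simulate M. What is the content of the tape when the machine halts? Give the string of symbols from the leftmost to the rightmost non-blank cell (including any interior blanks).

baaa_ca

state=A head=0 tape=_[c]aaaca   (A,c)→(B,c,←)
state=B head=-1 tape=[_]caaaca   (B,_)→(B,b,→)
state=B head=0 tape=b[c]aaaca   (B,c)→(A,a,→)
state=A head=1 tape=ba[a]aaca   (A,a)→(A,a,→)
state=A head=2 tape=baa[a]aca   (A,a)→(A,a,→)
state=A head=3 tape=baaa[a]ca   (A,a)→(A,a,→)
state=A head=4 tape=baaaa[c]a   (A,c)→(B,c,←)
state=B head=3 tape=baaa[a]ca   (B,a)→(H,_,·)
state=H head=3 tape=baaa[_]ca
The non-blank tape span at halt is baaa_ca.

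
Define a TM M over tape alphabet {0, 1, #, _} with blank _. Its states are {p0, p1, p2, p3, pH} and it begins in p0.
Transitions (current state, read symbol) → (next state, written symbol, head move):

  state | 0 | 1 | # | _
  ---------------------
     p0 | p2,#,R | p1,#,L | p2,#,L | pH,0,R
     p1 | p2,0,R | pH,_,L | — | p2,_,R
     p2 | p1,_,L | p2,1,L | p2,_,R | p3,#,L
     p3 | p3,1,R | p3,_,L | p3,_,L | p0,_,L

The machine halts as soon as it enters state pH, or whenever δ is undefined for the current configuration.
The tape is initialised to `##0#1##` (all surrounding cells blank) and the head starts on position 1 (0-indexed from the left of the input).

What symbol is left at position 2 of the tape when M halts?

p0 | #[#]0#1##   read # → write #, move L, go to p2
p2 | [#]#0#1##   read # → write _, move R, go to p2
p2 | _[#]0#1##   read # → write _, move R, go to p2
p2 | __[0]#1##   read 0 → write _, move L, go to p1
p1 | _[_]_#1##   read _ → write _, move R, go to p2
p2 | __[_]#1##   read _ → write #, move L, go to p3
p3 | _[_]##1##   read _ → write _, move L, go to p0
p0 | [_]_##1##   read _ → write 0, move R, go to pH
pH | 0[_]##1##
Cell 2 holds # when M halts.

#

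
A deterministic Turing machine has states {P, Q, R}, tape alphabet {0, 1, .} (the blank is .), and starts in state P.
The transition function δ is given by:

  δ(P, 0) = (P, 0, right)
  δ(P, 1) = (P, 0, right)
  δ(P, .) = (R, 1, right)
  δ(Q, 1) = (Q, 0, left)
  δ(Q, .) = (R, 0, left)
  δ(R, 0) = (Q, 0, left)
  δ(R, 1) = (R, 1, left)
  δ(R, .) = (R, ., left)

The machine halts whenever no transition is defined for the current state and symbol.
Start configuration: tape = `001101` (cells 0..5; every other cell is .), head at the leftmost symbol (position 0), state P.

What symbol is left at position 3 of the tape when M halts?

state=P head=0 tape=[0]01101..   (P,0)→(P,0,right)
state=P head=1 tape=0[0]1101..   (P,0)→(P,0,right)
state=P head=2 tape=00[1]101..   (P,1)→(P,0,right)
state=P head=3 tape=000[1]01..   (P,1)→(P,0,right)
state=P head=4 tape=0000[0]1..   (P,0)→(P,0,right)
state=P head=5 tape=00000[1]..   (P,1)→(P,0,right)
state=P head=6 tape=000000[.].   (P,.)→(R,1,right)
state=R head=7 tape=0000001[.]   (R,.)→(R,.,left)
state=R head=6 tape=000000[1].   (R,1)→(R,1,left)
state=R head=5 tape=00000[0]1.   (R,0)→(Q,0,left)
state=Q head=4 tape=0000[0]01.
Cell 3 holds 0 when M halts.

0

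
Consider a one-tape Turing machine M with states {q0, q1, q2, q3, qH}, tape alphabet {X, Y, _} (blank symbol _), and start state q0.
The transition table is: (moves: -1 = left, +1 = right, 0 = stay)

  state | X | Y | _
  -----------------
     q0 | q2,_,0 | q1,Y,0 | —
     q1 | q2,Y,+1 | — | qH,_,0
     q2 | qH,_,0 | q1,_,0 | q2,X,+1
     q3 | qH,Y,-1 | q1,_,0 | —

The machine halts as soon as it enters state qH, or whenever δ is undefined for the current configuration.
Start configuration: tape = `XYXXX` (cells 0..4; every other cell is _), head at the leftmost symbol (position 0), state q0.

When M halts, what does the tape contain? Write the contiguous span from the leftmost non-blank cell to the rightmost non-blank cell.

X_XXX

state=q0 head=0 tape=[X]YXXX   (q0,X)→(q2,_,0)
state=q2 head=0 tape=[_]YXXX   (q2,_)→(q2,X,+1)
state=q2 head=1 tape=X[Y]XXX   (q2,Y)→(q1,_,0)
state=q1 head=1 tape=X[_]XXX   (q1,_)→(qH,_,0)
state=qH head=1 tape=X[_]XXX
The non-blank tape span at halt is X_XXX.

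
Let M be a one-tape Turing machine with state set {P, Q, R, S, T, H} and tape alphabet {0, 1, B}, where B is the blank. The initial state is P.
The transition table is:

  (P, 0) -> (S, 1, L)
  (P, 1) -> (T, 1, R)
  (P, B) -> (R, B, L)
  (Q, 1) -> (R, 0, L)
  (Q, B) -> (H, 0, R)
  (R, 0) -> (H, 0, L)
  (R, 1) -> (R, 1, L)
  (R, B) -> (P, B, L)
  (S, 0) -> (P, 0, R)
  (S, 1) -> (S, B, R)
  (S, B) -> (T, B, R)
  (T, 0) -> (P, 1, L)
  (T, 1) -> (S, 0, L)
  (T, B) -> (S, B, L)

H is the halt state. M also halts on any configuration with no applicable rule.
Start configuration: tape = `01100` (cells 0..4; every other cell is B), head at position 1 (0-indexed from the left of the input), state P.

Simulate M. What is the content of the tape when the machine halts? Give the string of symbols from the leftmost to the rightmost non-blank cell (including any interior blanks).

0B0B0

P | 0[1]100B   read 1 → write 1, move R, go to T
T | 01[1]00B   read 1 → write 0, move L, go to S
S | 0[1]000B   read 1 → write B, move R, go to S
S | 0B[0]00B   read 0 → write 0, move R, go to P
P | 0B0[0]0B   read 0 → write 1, move L, go to S
S | 0B[0]10B   read 0 → write 0, move R, go to P
P | 0B0[1]0B   read 1 → write 1, move R, go to T
T | 0B01[0]B   read 0 → write 1, move L, go to P
P | 0B0[1]1B   read 1 → write 1, move R, go to T
T | 0B01[1]B   read 1 → write 0, move L, go to S
S | 0B0[1]0B   read 1 → write B, move R, go to S
S | 0B0B[0]B   read 0 → write 0, move R, go to P
P | 0B0B0[B]   read B → write B, move L, go to R
R | 0B0B[0]B   read 0 → write 0, move L, go to H
H | 0B0[B]0B
The non-blank tape span at halt is 0B0B0.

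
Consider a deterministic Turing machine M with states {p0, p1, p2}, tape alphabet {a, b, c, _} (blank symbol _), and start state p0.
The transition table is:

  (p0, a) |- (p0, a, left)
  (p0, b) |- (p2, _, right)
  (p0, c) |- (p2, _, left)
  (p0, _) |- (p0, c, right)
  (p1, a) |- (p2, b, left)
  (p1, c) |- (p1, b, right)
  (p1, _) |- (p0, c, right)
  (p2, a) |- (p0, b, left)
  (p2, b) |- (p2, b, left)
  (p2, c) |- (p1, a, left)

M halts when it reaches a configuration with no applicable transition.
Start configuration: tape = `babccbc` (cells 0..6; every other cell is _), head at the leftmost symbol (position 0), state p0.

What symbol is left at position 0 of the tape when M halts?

state=p0 head=0 tape=[b]abccbc   (p0,b)→(p2,_,right)
state=p2 head=1 tape=_[a]bccbc   (p2,a)→(p0,b,left)
state=p0 head=0 tape=[_]bbccbc   (p0,_)→(p0,c,right)
state=p0 head=1 tape=c[b]bccbc   (p0,b)→(p2,_,right)
state=p2 head=2 tape=c_[b]ccbc   (p2,b)→(p2,b,left)
state=p2 head=1 tape=c[_]bccbc
Cell 0 holds c when M halts.

c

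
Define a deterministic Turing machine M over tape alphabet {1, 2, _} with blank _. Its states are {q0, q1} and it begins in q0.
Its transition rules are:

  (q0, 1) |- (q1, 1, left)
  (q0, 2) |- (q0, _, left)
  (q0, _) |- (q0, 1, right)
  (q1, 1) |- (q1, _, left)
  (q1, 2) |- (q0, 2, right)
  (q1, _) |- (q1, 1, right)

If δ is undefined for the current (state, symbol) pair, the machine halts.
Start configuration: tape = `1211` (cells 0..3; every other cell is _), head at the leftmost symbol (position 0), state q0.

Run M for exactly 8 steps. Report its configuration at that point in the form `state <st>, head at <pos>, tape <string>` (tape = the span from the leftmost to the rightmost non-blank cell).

state=q0 head=0 tape=__[1]211   (q0,1)→(q1,1,left)
state=q1 head=-1 tape=_[_]1211   (q1,_)→(q1,1,right)
state=q1 head=0 tape=_1[1]211   (q1,1)→(q1,_,left)
state=q1 head=-1 tape=_[1]_211   (q1,1)→(q1,_,left)
state=q1 head=-2 tape=[_]__211   (q1,_)→(q1,1,right)
state=q1 head=-1 tape=1[_]_211   (q1,_)→(q1,1,right)
state=q1 head=0 tape=11[_]211   (q1,_)→(q1,1,right)
state=q1 head=1 tape=111[2]11   (q1,2)→(q0,2,right)
state=q0 head=2 tape=1112[1]1
After 8 steps: state q0, head at 2, tape 111211.

state q0, head at 2, tape 111211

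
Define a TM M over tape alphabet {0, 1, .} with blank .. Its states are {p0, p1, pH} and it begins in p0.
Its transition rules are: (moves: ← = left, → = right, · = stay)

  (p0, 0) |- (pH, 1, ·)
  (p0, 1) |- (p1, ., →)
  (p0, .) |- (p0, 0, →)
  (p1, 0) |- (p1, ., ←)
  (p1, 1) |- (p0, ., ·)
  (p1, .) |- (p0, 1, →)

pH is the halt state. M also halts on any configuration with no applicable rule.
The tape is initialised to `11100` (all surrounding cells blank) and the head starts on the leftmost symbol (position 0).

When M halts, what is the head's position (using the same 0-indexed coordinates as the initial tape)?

4

state=p0 head=0 tape=[1]1100   (p0,1)→(p1,.,→)
state=p1 head=1 tape=.[1]100   (p1,1)→(p0,.,·)
state=p0 head=1 tape=.[.]100   (p0,.)→(p0,0,→)
state=p0 head=2 tape=.0[1]00   (p0,1)→(p1,.,→)
state=p1 head=3 tape=.0.[0]0   (p1,0)→(p1,.,←)
state=p1 head=2 tape=.0[.].0   (p1,.)→(p0,1,→)
state=p0 head=3 tape=.01[.]0   (p0,.)→(p0,0,→)
state=p0 head=4 tape=.010[0]   (p0,0)→(pH,1,·)
state=pH head=4 tape=.010[1]
At halt the head is at cell 4.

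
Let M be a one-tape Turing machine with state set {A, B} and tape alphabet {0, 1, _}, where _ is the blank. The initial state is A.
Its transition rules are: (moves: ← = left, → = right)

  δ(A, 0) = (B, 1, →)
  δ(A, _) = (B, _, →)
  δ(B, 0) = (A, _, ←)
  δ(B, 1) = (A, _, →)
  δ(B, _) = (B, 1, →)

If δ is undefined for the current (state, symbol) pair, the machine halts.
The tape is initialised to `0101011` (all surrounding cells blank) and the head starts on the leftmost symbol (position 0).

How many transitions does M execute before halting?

A | [0]101011   read 0 → write 1, move →, go to B
B | 1[1]01011   read 1 → write _, move →, go to A
A | 1_[0]1011   read 0 → write 1, move →, go to B
B | 1_1[1]011   read 1 → write _, move →, go to A
A | 1_1_[0]11   read 0 → write 1, move →, go to B
B | 1_1_1[1]1   read 1 → write _, move →, go to A
A | 1_1_1_[1]
M halts after 6 transitions.

6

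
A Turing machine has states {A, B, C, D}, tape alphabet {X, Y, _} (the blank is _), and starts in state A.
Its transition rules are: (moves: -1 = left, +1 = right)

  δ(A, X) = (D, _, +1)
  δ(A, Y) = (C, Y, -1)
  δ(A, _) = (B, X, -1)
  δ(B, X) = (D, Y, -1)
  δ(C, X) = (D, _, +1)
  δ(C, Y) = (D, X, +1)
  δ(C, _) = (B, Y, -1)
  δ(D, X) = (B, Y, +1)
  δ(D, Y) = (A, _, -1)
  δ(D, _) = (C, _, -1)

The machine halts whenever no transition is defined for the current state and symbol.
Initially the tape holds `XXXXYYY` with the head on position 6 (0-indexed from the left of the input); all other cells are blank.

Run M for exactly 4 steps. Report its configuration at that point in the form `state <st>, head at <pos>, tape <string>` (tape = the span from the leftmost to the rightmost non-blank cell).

A | XXXXYY[Y]   read Y → write Y, move -1, go to C
C | XXXXY[Y]Y   read Y → write X, move +1, go to D
D | XXXXYX[Y]   read Y → write _, move -1, go to A
A | XXXXY[X]_   read X → write _, move +1, go to D
D | XXXXY_[_]
After 4 steps: state D, head at 6, tape XXXXY.

state D, head at 6, tape XXXXY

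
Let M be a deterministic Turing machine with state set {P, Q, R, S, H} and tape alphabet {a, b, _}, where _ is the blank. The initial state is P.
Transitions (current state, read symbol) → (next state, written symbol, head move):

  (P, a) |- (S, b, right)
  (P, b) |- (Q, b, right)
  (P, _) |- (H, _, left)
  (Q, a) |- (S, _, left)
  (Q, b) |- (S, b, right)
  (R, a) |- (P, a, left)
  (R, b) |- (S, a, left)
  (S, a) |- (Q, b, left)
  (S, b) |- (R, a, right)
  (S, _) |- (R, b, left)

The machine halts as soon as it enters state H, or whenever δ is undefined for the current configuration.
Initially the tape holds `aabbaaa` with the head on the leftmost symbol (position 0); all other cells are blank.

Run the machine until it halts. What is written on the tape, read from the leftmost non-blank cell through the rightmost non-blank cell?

bbbbbba

P | [a]abbaaa_   read a → write b, move right, go to S
S | b[a]bbaaa_   read a → write b, move left, go to Q
Q | [b]bbbaaa_   read b → write b, move right, go to S
S | b[b]bbaaa_   read b → write a, move right, go to R
R | ba[b]baaa_   read b → write a, move left, go to S
S | b[a]abaaa_   read a → write b, move left, go to Q
Q | [b]babaaa_   read b → write b, move right, go to S
S | b[b]abaaa_   read b → write a, move right, go to R
R | ba[a]baaa_   read a → write a, move left, go to P
P | b[a]abaaa_   read a → write b, move right, go to S
S | bb[a]baaa_   read a → write b, move left, go to Q
Q | b[b]bbaaa_   read b → write b, move right, go to S
S | bb[b]baaa_   read b → write a, move right, go to R
R | bba[b]aaa_   read b → write a, move left, go to S
S | bb[a]aaaa_   read a → write b, move left, go to Q
Q | b[b]baaaa_   read b → write b, move right, go to S
S | bb[b]aaaa_   read b → write a, move right, go to R
R | bba[a]aaa_   read a → write a, move left, go to P
P | bb[a]aaaa_   read a → write b, move right, go to S
S | bbb[a]aaa_   read a → write b, move left, go to Q
Q | bb[b]baaa_   read b → write b, move right, go to S
S | bbb[b]aaa_   read b → write a, move right, go to R
R | bbba[a]aa_   read a → write a, move left, go to P
P | bbb[a]aaa_   read a → write b, move right, go to S
S | bbbb[a]aa_   read a → write b, move left, go to Q
Q | bbb[b]baa_   read b → write b, move right, go to S
S | bbbb[b]aa_   read b → write a, move right, go to R
R | bbbba[a]a_   read a → write a, move left, go to P
P | bbbb[a]aa_   read a → write b, move right, go to S
S | bbbbb[a]a_   read a → write b, move left, go to Q
Q | bbbb[b]ba_   read b → write b, move right, go to S
S | bbbbb[b]a_   read b → write a, move right, go to R
R | bbbbba[a]_   read a → write a, move left, go to P
P | bbbbb[a]a_   read a → write b, move right, go to S
S | bbbbbb[a]_   read a → write b, move left, go to Q
Q | bbbbb[b]b_   read b → write b, move right, go to S
S | bbbbbb[b]_   read b → write a, move right, go to R
R | bbbbbba[_]
The non-blank tape span at halt is bbbbbba.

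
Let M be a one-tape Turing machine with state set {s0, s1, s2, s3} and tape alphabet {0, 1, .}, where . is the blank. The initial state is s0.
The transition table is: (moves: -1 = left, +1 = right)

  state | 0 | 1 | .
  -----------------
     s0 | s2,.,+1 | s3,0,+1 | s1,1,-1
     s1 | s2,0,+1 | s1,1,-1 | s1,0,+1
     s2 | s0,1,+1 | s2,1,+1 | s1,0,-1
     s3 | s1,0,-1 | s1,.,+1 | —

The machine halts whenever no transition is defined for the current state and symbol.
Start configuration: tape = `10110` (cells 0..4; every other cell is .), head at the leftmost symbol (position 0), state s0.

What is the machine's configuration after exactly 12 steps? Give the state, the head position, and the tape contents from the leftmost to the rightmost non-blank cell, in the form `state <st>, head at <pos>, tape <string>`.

s0 | [1]0110..   read 1 → write 0, move +1, go to s3
s3 | 0[0]110..   read 0 → write 0, move -1, go to s1
s1 | [0]0110..   read 0 → write 0, move +1, go to s2
s2 | 0[0]110..   read 0 → write 1, move +1, go to s0
s0 | 01[1]10..   read 1 → write 0, move +1, go to s3
s3 | 010[1]0..   read 1 → write ., move +1, go to s1
s1 | 010.[0]..   read 0 → write 0, move +1, go to s2
s2 | 010.0[.].   read . → write 0, move -1, go to s1
s1 | 010.[0]0.   read 0 → write 0, move +1, go to s2
s2 | 010.0[0].   read 0 → write 1, move +1, go to s0
s0 | 010.01[.]   read . → write 1, move -1, go to s1
s1 | 010.0[1]1   read 1 → write 1, move -1, go to s1
s1 | 010.[0]11
After 12 steps: state s1, head at 4, tape 010.011.

state s1, head at 4, tape 010.011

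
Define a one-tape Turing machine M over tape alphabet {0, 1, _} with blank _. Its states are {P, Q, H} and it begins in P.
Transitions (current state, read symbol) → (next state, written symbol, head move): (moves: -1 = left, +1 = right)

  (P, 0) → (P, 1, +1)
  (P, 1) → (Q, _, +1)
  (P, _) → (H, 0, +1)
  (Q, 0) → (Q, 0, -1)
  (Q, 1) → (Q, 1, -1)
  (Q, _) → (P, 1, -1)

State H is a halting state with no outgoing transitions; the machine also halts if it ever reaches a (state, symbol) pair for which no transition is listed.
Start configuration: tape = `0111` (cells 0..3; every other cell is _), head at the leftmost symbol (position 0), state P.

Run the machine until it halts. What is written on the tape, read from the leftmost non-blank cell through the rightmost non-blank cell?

state=P head=0 tape=_[0]111   (P,0)→(P,1,+1)
state=P head=1 tape=_1[1]11   (P,1)→(Q,_,+1)
state=Q head=2 tape=_1_[1]1   (Q,1)→(Q,1,-1)
state=Q head=1 tape=_1[_]11   (Q,_)→(P,1,-1)
state=P head=0 tape=_[1]111   (P,1)→(Q,_,+1)
state=Q head=1 tape=__[1]11   (Q,1)→(Q,1,-1)
state=Q head=0 tape=_[_]111   (Q,_)→(P,1,-1)
state=P head=-1 tape=[_]1111   (P,_)→(H,0,+1)
state=H head=0 tape=0[1]111
The non-blank tape span at halt is 01111.

01111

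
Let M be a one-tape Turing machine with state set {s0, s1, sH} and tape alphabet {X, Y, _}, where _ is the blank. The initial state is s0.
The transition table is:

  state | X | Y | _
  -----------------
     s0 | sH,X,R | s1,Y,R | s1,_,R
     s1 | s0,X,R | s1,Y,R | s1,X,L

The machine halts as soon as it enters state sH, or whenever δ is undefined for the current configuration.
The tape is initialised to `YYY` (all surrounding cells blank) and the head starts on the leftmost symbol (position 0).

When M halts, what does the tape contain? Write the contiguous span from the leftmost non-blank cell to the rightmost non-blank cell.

s0 | [Y]YY___   read Y → write Y, move R, go to s1
s1 | Y[Y]Y___   read Y → write Y, move R, go to s1
s1 | YY[Y]___   read Y → write Y, move R, go to s1
s1 | YYY[_]__   read _ → write X, move L, go to s1
s1 | YY[Y]X__   read Y → write Y, move R, go to s1
s1 | YYY[X]__   read X → write X, move R, go to s0
s0 | YYYX[_]_   read _ → write _, move R, go to s1
s1 | YYYX_[_]   read _ → write X, move L, go to s1
s1 | YYYX[_]X   read _ → write X, move L, go to s1
s1 | YYY[X]XX   read X → write X, move R, go to s0
s0 | YYYX[X]X   read X → write X, move R, go to sH
sH | YYYXX[X]
The non-blank tape span at halt is YYYXXX.

YYYXXX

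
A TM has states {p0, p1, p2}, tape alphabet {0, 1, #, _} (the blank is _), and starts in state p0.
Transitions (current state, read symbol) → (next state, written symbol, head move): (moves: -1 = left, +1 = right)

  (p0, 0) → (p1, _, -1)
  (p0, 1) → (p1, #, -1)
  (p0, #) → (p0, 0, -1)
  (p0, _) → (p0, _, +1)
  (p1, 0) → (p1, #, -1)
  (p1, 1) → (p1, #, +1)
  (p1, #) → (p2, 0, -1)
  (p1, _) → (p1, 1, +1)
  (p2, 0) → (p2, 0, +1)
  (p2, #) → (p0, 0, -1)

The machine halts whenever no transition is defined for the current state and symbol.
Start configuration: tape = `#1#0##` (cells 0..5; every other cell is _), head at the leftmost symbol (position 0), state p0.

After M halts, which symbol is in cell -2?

state=p0 head=0 tape=___[#]1#0##   (p0,#)→(p0,0,-1)
state=p0 head=-1 tape=__[_]01#0##   (p0,_)→(p0,_,+1)
state=p0 head=0 tape=___[0]1#0##   (p0,0)→(p1,_,-1)
state=p1 head=-1 tape=__[_]_1#0##   (p1,_)→(p1,1,+1)
state=p1 head=0 tape=__1[_]1#0##   (p1,_)→(p1,1,+1)
state=p1 head=1 tape=__11[1]#0##   (p1,1)→(p1,#,+1)
state=p1 head=2 tape=__11#[#]0##   (p1,#)→(p2,0,-1)
state=p2 head=1 tape=__11[#]00##   (p2,#)→(p0,0,-1)
state=p0 head=0 tape=__1[1]000##   (p0,1)→(p1,#,-1)
state=p1 head=-1 tape=__[1]#000##   (p1,1)→(p1,#,+1)
state=p1 head=0 tape=__#[#]000##   (p1,#)→(p2,0,-1)
state=p2 head=-1 tape=__[#]0000##   (p2,#)→(p0,0,-1)
state=p0 head=-2 tape=_[_]00000##   (p0,_)→(p0,_,+1)
state=p0 head=-1 tape=__[0]0000##   (p0,0)→(p1,_,-1)
state=p1 head=-2 tape=_[_]_0000##   (p1,_)→(p1,1,+1)
state=p1 head=-1 tape=_1[_]0000##   (p1,_)→(p1,1,+1)
state=p1 head=0 tape=_11[0]000##   (p1,0)→(p1,#,-1)
state=p1 head=-1 tape=_1[1]#000##   (p1,1)→(p1,#,+1)
state=p1 head=0 tape=_1#[#]000##   (p1,#)→(p2,0,-1)
state=p2 head=-1 tape=_1[#]0000##   (p2,#)→(p0,0,-1)
state=p0 head=-2 tape=_[1]00000##   (p0,1)→(p1,#,-1)
state=p1 head=-3 tape=[_]#00000##   (p1,_)→(p1,1,+1)
state=p1 head=-2 tape=1[#]00000##   (p1,#)→(p2,0,-1)
state=p2 head=-3 tape=[1]000000##
Cell -2 holds 0 when M halts.

0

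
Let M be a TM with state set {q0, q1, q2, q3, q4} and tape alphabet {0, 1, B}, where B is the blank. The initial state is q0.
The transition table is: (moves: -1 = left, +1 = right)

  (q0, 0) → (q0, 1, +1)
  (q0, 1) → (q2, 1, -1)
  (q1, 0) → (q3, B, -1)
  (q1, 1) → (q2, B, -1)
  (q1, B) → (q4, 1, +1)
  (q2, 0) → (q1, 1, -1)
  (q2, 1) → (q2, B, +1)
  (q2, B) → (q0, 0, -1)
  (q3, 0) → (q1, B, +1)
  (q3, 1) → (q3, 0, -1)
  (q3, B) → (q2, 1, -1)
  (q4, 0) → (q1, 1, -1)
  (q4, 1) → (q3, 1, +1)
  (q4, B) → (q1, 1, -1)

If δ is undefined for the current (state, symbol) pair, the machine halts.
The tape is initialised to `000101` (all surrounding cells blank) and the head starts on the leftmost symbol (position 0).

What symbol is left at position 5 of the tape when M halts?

0

q0 | [0]00101   read 0 → write 1, move +1, go to q0
q0 | 1[0]0101   read 0 → write 1, move +1, go to q0
q0 | 11[0]101   read 0 → write 1, move +1, go to q0
q0 | 111[1]01   read 1 → write 1, move -1, go to q2
q2 | 11[1]101   read 1 → write B, move +1, go to q2
q2 | 11B[1]01   read 1 → write B, move +1, go to q2
q2 | 11BB[0]1   read 0 → write 1, move -1, go to q1
q1 | 11B[B]11   read B → write 1, move +1, go to q4
q4 | 11B1[1]1   read 1 → write 1, move +1, go to q3
q3 | 11B11[1]   read 1 → write 0, move -1, go to q3
q3 | 11B1[1]0   read 1 → write 0, move -1, go to q3
q3 | 11B[1]00   read 1 → write 0, move -1, go to q3
q3 | 11[B]000   read B → write 1, move -1, go to q2
q2 | 1[1]1000   read 1 → write B, move +1, go to q2
q2 | 1B[1]000   read 1 → write B, move +1, go to q2
q2 | 1BB[0]00   read 0 → write 1, move -1, go to q1
q1 | 1B[B]100   read B → write 1, move +1, go to q4
q4 | 1B1[1]00   read 1 → write 1, move +1, go to q3
q3 | 1B11[0]0   read 0 → write B, move +1, go to q1
q1 | 1B11B[0]   read 0 → write B, move -1, go to q3
q3 | 1B11[B]B   read B → write 1, move -1, go to q2
q2 | 1B1[1]1B   read 1 → write B, move +1, go to q2
q2 | 1B1B[1]B   read 1 → write B, move +1, go to q2
q2 | 1B1BB[B]   read B → write 0, move -1, go to q0
q0 | 1B1B[B]0
Cell 5 holds 0 when M halts.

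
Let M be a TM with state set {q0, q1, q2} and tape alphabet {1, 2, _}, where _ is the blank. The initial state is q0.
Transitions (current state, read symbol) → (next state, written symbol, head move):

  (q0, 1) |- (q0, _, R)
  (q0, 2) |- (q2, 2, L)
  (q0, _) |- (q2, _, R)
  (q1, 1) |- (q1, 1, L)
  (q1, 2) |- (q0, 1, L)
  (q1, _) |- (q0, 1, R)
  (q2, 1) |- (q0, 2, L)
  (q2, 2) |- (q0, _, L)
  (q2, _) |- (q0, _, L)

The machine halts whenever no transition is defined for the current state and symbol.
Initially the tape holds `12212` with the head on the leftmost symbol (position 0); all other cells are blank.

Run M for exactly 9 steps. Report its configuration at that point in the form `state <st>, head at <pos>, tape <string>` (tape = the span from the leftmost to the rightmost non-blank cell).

q0 | _[1]2212   read 1 → write _, move R, go to q0
q0 | __[2]212   read 2 → write 2, move L, go to q2
q2 | _[_]2212   read _ → write _, move L, go to q0
q0 | [_]_2212   read _ → write _, move R, go to q2
q2 | _[_]2212   read _ → write _, move L, go to q0
q0 | [_]_2212   read _ → write _, move R, go to q2
q2 | _[_]2212   read _ → write _, move L, go to q0
q0 | [_]_2212   read _ → write _, move R, go to q2
q2 | _[_]2212   read _ → write _, move L, go to q0
q0 | [_]_2212
After 9 steps: state q0, head at -1, tape 2212.

state q0, head at -1, tape 2212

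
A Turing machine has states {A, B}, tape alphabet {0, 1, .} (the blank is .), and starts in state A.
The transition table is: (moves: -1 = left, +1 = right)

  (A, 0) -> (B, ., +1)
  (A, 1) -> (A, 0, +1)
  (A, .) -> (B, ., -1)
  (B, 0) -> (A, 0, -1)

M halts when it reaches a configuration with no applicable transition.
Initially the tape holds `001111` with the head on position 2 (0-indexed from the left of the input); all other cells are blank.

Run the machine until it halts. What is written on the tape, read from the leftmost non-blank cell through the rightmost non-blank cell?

0.0.0

state=A head=2 tape=.00[1]111.   (A,1)→(A,0,+1)
state=A head=3 tape=.000[1]11.   (A,1)→(A,0,+1)
state=A head=4 tape=.0000[1]1.   (A,1)→(A,0,+1)
state=A head=5 tape=.00000[1].   (A,1)→(A,0,+1)
state=A head=6 tape=.000000[.]   (A,.)→(B,.,-1)
state=B head=5 tape=.00000[0].   (B,0)→(A,0,-1)
state=A head=4 tape=.0000[0]0.   (A,0)→(B,.,+1)
state=B head=5 tape=.0000.[0].   (B,0)→(A,0,-1)
state=A head=4 tape=.0000[.]0.   (A,.)→(B,.,-1)
state=B head=3 tape=.000[0].0.   (B,0)→(A,0,-1)
state=A head=2 tape=.00[0]0.0.   (A,0)→(B,.,+1)
state=B head=3 tape=.00.[0].0.   (B,0)→(A,0,-1)
state=A head=2 tape=.00[.]0.0.   (A,.)→(B,.,-1)
state=B head=1 tape=.0[0].0.0.   (B,0)→(A,0,-1)
state=A head=0 tape=.[0]0.0.0.   (A,0)→(B,.,+1)
state=B head=1 tape=..[0].0.0.   (B,0)→(A,0,-1)
state=A head=0 tape=.[.]0.0.0.   (A,.)→(B,.,-1)
state=B head=-1 tape=[.].0.0.0.
The non-blank tape span at halt is 0.0.0.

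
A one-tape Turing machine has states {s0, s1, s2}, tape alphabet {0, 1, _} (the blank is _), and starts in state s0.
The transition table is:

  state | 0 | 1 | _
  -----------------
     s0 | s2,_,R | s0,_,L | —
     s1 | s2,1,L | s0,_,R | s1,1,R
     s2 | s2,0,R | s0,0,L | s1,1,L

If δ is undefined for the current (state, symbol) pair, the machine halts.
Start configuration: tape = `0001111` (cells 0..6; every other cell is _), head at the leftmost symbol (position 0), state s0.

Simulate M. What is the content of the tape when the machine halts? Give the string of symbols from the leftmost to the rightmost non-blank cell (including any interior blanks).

state=s0 head=0 tape=[0]001111_   (s0,0)→(s2,_,R)
state=s2 head=1 tape=_[0]01111_   (s2,0)→(s2,0,R)
state=s2 head=2 tape=_0[0]1111_   (s2,0)→(s2,0,R)
state=s2 head=3 tape=_00[1]111_   (s2,1)→(s0,0,L)
state=s0 head=2 tape=_0[0]0111_   (s0,0)→(s2,_,R)
state=s2 head=3 tape=_0_[0]111_   (s2,0)→(s2,0,R)
state=s2 head=4 tape=_0_0[1]11_   (s2,1)→(s0,0,L)
state=s0 head=3 tape=_0_[0]011_   (s0,0)→(s2,_,R)
state=s2 head=4 tape=_0__[0]11_   (s2,0)→(s2,0,R)
state=s2 head=5 tape=_0__0[1]1_   (s2,1)→(s0,0,L)
state=s0 head=4 tape=_0__[0]01_   (s0,0)→(s2,_,R)
state=s2 head=5 tape=_0___[0]1_   (s2,0)→(s2,0,R)
state=s2 head=6 tape=_0___0[1]_   (s2,1)→(s0,0,L)
state=s0 head=5 tape=_0___[0]0_   (s0,0)→(s2,_,R)
state=s2 head=6 tape=_0____[0]_   (s2,0)→(s2,0,R)
state=s2 head=7 tape=_0____0[_]   (s2,_)→(s1,1,L)
state=s1 head=6 tape=_0____[0]1   (s1,0)→(s2,1,L)
state=s2 head=5 tape=_0___[_]11   (s2,_)→(s1,1,L)
state=s1 head=4 tape=_0__[_]111   (s1,_)→(s1,1,R)
state=s1 head=5 tape=_0__1[1]11   (s1,1)→(s0,_,R)
state=s0 head=6 tape=_0__1_[1]1   (s0,1)→(s0,_,L)
state=s0 head=5 tape=_0__1[_]_1
The non-blank tape span at halt is 0__1__1.

0__1__1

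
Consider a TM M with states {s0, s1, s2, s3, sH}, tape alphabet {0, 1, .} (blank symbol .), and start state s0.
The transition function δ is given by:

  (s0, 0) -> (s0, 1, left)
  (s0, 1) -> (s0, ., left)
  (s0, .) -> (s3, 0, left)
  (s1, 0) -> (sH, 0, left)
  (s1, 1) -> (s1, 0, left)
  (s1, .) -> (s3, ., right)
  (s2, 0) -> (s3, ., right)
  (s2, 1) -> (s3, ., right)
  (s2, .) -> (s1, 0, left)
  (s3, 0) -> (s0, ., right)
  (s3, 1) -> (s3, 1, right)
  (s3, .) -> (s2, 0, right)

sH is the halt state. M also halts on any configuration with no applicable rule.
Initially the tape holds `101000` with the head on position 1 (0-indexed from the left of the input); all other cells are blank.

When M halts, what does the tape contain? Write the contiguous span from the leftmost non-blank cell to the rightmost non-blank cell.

0.0.10.0.00

s0 | ..1[0]1000...   read 0 → write 1, move left, go to s0
s0 | ..[1]11000...   read 1 → write ., move left, go to s0
s0 | .[.].11000...   read . → write 0, move left, go to s3
s3 | [.]0.11000...   read . → write 0, move right, go to s2
s2 | 0[0].11000...   read 0 → write ., move right, go to s3
s3 | 0.[.]11000...   read . → write 0, move right, go to s2
s2 | 0.0[1]1000...   read 1 → write ., move right, go to s3
s3 | 0.0.[1]000...   read 1 → write 1, move right, go to s3
s3 | 0.0.1[0]00...   read 0 → write ., move right, go to s0
s0 | 0.0.1.[0]0...   read 0 → write 1, move left, go to s0
s0 | 0.0.1[.]10...   read . → write 0, move left, go to s3
s3 | 0.0.[1]010...   read 1 → write 1, move right, go to s3
s3 | 0.0.1[0]10...   read 0 → write ., move right, go to s0
s0 | 0.0.1.[1]0...   read 1 → write ., move left, go to s0
s0 | 0.0.1[.].0...   read . → write 0, move left, go to s3
s3 | 0.0.[1]0.0...   read 1 → write 1, move right, go to s3
s3 | 0.0.1[0].0...   read 0 → write ., move right, go to s0
s0 | 0.0.1.[.]0...   read . → write 0, move left, go to s3
s3 | 0.0.1[.]00...   read . → write 0, move right, go to s2
s2 | 0.0.10[0]0...   read 0 → write ., move right, go to s3
s3 | 0.0.10.[0]...   read 0 → write ., move right, go to s0
s0 | 0.0.10..[.]..   read . → write 0, move left, go to s3
s3 | 0.0.10.[.]0..   read . → write 0, move right, go to s2
s2 | 0.0.10.0[0]..   read 0 → write ., move right, go to s3
s3 | 0.0.10.0.[.].   read . → write 0, move right, go to s2
s2 | 0.0.10.0.0[.]   read . → write 0, move left, go to s1
s1 | 0.0.10.0.[0]0   read 0 → write 0, move left, go to sH
sH | 0.0.10.0[.]00
The non-blank tape span at halt is 0.0.10.0.00.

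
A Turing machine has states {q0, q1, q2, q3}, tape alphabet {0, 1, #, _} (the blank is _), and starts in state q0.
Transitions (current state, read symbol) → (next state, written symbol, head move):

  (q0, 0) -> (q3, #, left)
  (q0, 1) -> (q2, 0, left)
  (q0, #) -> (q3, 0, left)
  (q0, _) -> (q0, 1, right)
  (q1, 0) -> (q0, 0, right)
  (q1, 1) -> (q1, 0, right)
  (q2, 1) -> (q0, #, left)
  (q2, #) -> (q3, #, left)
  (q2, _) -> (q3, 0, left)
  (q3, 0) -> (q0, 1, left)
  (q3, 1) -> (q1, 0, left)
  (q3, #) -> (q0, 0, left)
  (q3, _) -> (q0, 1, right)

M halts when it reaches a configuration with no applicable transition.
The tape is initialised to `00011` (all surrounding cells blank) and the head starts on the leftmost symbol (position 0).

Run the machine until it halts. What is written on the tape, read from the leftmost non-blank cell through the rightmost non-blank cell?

state=q0 head=0 tape=__[0]0011   (q0,0)→(q3,#,left)
state=q3 head=-1 tape=_[_]#0011   (q3,_)→(q0,1,right)
state=q0 head=0 tape=_1[#]0011   (q0,#)→(q3,0,left)
state=q3 head=-1 tape=_[1]00011   (q3,1)→(q1,0,left)
state=q1 head=-2 tape=[_]000011
The non-blank tape span at halt is 000011.

000011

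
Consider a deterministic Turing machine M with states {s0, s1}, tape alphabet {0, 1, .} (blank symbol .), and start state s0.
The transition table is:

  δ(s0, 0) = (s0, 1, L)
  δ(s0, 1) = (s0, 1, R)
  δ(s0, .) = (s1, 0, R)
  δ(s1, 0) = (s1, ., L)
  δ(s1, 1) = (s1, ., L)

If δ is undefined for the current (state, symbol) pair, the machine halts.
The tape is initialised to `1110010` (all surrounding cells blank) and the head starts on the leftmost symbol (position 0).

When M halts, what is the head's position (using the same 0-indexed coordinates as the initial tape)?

8

s0 | [1]110010..   read 1 → write 1, move R, go to s0
s0 | 1[1]10010..   read 1 → write 1, move R, go to s0
s0 | 11[1]0010..   read 1 → write 1, move R, go to s0
s0 | 111[0]010..   read 0 → write 1, move L, go to s0
s0 | 11[1]1010..   read 1 → write 1, move R, go to s0
s0 | 111[1]010..   read 1 → write 1, move R, go to s0
s0 | 1111[0]10..   read 0 → write 1, move L, go to s0
s0 | 111[1]110..   read 1 → write 1, move R, go to s0
s0 | 1111[1]10..   read 1 → write 1, move R, go to s0
s0 | 11111[1]0..   read 1 → write 1, move R, go to s0
s0 | 111111[0]..   read 0 → write 1, move L, go to s0
s0 | 11111[1]1..   read 1 → write 1, move R, go to s0
s0 | 111111[1]..   read 1 → write 1, move R, go to s0
s0 | 1111111[.].   read . → write 0, move R, go to s1
s1 | 11111110[.]
At halt the head is at cell 8.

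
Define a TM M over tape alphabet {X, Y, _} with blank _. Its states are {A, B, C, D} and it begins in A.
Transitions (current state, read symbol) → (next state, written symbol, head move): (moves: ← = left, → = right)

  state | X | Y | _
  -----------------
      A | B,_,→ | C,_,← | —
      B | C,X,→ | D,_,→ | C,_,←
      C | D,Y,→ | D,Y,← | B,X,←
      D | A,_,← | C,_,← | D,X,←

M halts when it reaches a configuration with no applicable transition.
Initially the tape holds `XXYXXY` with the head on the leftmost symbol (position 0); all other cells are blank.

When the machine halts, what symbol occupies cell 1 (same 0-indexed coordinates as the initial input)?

_

state=A head=0 tape=[X]XYXXY   (A,X)→(B,_,→)
state=B head=1 tape=_[X]YXXY   (B,X)→(C,X,→)
state=C head=2 tape=_X[Y]XXY   (C,Y)→(D,Y,←)
state=D head=1 tape=_[X]YXXY   (D,X)→(A,_,←)
state=A head=0 tape=[_]_YXXY
Cell 1 holds _ when M halts.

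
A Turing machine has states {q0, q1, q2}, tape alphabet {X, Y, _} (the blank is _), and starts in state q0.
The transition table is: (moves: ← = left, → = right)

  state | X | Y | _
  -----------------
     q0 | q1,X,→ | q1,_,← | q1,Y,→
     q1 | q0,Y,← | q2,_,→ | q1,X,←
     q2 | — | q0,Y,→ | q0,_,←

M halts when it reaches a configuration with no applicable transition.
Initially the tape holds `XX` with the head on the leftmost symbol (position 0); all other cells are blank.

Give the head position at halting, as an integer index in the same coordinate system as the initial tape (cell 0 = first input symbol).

state=q0 head=0 tape=[X]X_   (q0,X)→(q1,X,→)
state=q1 head=1 tape=X[X]_   (q1,X)→(q0,Y,←)
state=q0 head=0 tape=[X]Y_   (q0,X)→(q1,X,→)
state=q1 head=1 tape=X[Y]_   (q1,Y)→(q2,_,→)
state=q2 head=2 tape=X_[_]   (q2,_)→(q0,_,←)
state=q0 head=1 tape=X[_]_   (q0,_)→(q1,Y,→)
state=q1 head=2 tape=XY[_]   (q1,_)→(q1,X,←)
state=q1 head=1 tape=X[Y]X   (q1,Y)→(q2,_,→)
state=q2 head=2 tape=X_[X]
At halt the head is at cell 2.

2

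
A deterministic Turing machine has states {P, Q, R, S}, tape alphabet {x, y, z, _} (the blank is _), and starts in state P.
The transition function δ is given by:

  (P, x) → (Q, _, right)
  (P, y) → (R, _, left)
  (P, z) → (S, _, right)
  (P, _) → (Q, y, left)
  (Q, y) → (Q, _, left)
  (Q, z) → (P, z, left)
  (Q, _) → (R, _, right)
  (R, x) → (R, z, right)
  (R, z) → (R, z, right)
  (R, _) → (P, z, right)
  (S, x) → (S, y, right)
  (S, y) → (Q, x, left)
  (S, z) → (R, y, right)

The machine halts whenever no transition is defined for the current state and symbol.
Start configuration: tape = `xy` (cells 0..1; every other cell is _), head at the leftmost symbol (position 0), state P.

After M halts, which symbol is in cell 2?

y

P | _[x]y_   read x → write _, move right, go to Q
Q | __[y]_   read y → write _, move left, go to Q
Q | _[_]__   read _ → write _, move right, go to R
R | __[_]_   read _ → write z, move right, go to P
P | __z[_]   read _ → write y, move left, go to Q
Q | __[z]y   read z → write z, move left, go to P
P | _[_]zy   read _ → write y, move left, go to Q
Q | [_]yzy   read _ → write _, move right, go to R
R | _[y]zy
Cell 2 holds y when M halts.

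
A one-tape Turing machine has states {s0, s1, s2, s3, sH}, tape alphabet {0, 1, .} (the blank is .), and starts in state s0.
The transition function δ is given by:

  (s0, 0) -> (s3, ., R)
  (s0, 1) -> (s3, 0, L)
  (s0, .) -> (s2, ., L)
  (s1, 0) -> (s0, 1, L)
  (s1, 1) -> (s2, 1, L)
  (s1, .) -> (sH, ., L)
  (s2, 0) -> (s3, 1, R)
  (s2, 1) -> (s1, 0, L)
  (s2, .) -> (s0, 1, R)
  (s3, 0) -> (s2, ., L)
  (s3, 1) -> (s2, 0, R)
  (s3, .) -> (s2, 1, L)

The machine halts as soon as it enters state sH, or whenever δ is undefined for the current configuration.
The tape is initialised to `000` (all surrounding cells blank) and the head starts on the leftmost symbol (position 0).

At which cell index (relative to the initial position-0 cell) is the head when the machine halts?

-2

s0 | ..[0]00   read 0 → write ., move R, go to s3
s3 | ...[0]0   read 0 → write ., move L, go to s2
s2 | ..[.].0   read . → write 1, move R, go to s0
s0 | ..1[.]0   read . → write ., move L, go to s2
s2 | ..[1].0   read 1 → write 0, move L, go to s1
s1 | .[.]0.0   read . → write ., move L, go to sH
sH | [.].0.0
At halt the head is at cell -2.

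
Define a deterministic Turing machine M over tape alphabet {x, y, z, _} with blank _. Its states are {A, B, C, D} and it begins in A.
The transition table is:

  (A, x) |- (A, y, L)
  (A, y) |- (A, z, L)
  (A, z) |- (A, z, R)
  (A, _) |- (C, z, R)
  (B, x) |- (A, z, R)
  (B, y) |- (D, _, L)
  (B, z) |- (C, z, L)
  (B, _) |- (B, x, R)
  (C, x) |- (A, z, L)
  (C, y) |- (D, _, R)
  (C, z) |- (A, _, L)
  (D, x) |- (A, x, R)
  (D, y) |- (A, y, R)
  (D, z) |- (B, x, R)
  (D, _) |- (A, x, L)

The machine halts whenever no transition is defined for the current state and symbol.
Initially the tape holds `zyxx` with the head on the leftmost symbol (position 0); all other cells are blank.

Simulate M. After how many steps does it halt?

state=A head=0 tape=[z]yxx__   (A,z)→(A,z,R)
state=A head=1 tape=z[y]xx__   (A,y)→(A,z,L)
state=A head=0 tape=[z]zxx__   (A,z)→(A,z,R)
state=A head=1 tape=z[z]xx__   (A,z)→(A,z,R)
state=A head=2 tape=zz[x]x__   (A,x)→(A,y,L)
state=A head=1 tape=z[z]yx__   (A,z)→(A,z,R)
state=A head=2 tape=zz[y]x__   (A,y)→(A,z,L)
state=A head=1 tape=z[z]zx__   (A,z)→(A,z,R)
state=A head=2 tape=zz[z]x__   (A,z)→(A,z,R)
state=A head=3 tape=zzz[x]__   (A,x)→(A,y,L)
state=A head=2 tape=zz[z]y__   (A,z)→(A,z,R)
state=A head=3 tape=zzz[y]__   (A,y)→(A,z,L)
state=A head=2 tape=zz[z]z__   (A,z)→(A,z,R)
state=A head=3 tape=zzz[z]__   (A,z)→(A,z,R)
state=A head=4 tape=zzzz[_]_   (A,_)→(C,z,R)
state=C head=5 tape=zzzzz[_]
M halts after 15 transitions.

15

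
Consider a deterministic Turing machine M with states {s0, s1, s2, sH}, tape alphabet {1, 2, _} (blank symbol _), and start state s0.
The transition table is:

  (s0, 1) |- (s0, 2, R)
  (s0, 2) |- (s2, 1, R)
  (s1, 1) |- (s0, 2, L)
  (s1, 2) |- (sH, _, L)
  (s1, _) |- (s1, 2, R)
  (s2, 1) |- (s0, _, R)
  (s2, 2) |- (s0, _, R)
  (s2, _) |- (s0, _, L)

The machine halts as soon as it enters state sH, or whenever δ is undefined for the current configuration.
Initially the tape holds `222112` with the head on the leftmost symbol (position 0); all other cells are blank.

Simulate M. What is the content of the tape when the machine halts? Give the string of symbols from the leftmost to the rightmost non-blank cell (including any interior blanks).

state=s0 head=0 tape=[2]22112_   (s0,2)→(s2,1,R)
state=s2 head=1 tape=1[2]2112_   (s2,2)→(s0,_,R)
state=s0 head=2 tape=1_[2]112_   (s0,2)→(s2,1,R)
state=s2 head=3 tape=1_1[1]12_   (s2,1)→(s0,_,R)
state=s0 head=4 tape=1_1_[1]2_   (s0,1)→(s0,2,R)
state=s0 head=5 tape=1_1_2[2]_   (s0,2)→(s2,1,R)
state=s2 head=6 tape=1_1_21[_]   (s2,_)→(s0,_,L)
state=s0 head=5 tape=1_1_2[1]_   (s0,1)→(s0,2,R)
state=s0 head=6 tape=1_1_22[_]
The non-blank tape span at halt is 1_1_22.

1_1_22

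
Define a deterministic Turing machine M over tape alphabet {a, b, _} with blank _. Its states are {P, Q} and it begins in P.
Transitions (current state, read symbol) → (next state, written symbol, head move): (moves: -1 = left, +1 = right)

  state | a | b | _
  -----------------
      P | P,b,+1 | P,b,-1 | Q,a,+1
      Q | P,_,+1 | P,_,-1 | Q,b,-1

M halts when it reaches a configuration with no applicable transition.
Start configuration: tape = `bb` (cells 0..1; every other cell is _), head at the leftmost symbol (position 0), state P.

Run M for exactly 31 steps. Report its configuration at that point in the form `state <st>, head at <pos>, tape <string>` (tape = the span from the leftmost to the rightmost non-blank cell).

state P, head at 5, tape bbbbb_b

P | _[b]b____   read b → write b, move -1, go to P
P | [_]bb____   read _ → write a, move +1, go to Q
Q | a[b]b____   read b → write _, move -1, go to P
P | [a]_b____   read a → write b, move +1, go to P
P | b[_]b____   read _ → write a, move +1, go to Q
Q | ba[b]____   read b → write _, move -1, go to P
P | b[a]_____   read a → write b, move +1, go to P
P | bb[_]____   read _ → write a, move +1, go to Q
Q | bba[_]___   read _ → write b, move -1, go to Q
Q | bb[a]b___   read a → write _, move +1, go to P
P | bb_[b]___   read b → write b, move -1, go to P
P | bb[_]b___   read _ → write a, move +1, go to Q
Q | bba[b]___   read b → write _, move -1, go to P
P | bb[a]____   read a → write b, move +1, go to P
P | bbb[_]___   read _ → write a, move +1, go to Q
Q | bbba[_]__   read _ → write b, move -1, go to Q
Q | bbb[a]b__   read a → write _, move +1, go to P
P | bbb_[b]__   read b → write b, move -1, go to P
P | bbb[_]b__   read _ → write a, move +1, go to Q
Q | bbba[b]__   read b → write _, move -1, go to P
P | bbb[a]___   read a → write b, move +1, go to P
P | bbbb[_]__   read _ → write a, move +1, go to Q
Q | bbbba[_]_   read _ → write b, move -1, go to Q
Q | bbbb[a]b_   read a → write _, move +1, go to P
P | bbbb_[b]_   read b → write b, move -1, go to P
P | bbbb[_]b_   read _ → write a, move +1, go to Q
Q | bbbba[b]_   read b → write _, move -1, go to P
P | bbbb[a]__   read a → write b, move +1, go to P
P | bbbbb[_]_   read _ → write a, move +1, go to Q
Q | bbbbba[_]   read _ → write b, move -1, go to Q
Q | bbbbb[a]b   read a → write _, move +1, go to P
P | bbbbb_[b]
After 31 steps: state P, head at 5, tape bbbbb_b.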